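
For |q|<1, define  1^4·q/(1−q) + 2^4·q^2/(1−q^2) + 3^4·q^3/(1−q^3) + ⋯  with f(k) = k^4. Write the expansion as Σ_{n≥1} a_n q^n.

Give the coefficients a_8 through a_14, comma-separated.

[q^8] f(1)=1,f(2)=16,f(4)=256,f(8)=4096 ⇒ 4369
n=9: 1·9 3·3 9·1  f→[1+81+6561]=6643
d|10:{1,2,5,10}  Σf=1+16+625+10000=10642
d|11:{1,11}  Σf=1+14641=14642
n=12: 1·12 2·6 3·4 4·3 6·2 12·1  f→[1+16+81+256+1296+20736]=22386
q^13  k|13↦f(k): 13:28561 1:1  a_13=28562
q^14  k|14↦f(k): 1:1 2:16 7:2401 14:38416  a_14=40834

4369, 6643, 10642, 14642, 22386, 28562, 40834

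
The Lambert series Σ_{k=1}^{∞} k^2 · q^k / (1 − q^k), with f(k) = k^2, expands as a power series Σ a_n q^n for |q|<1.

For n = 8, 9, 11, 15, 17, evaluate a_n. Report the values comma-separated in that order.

85, 91, 122, 260, 290

d|8:{8,4,2,1}  Σf=64+16+4+1=85
q^9  k|9↦f(k): 1:1 3:9 9:81  a_9=91
d|11:{11,1}  Σf=121+1=122
n=15: 1·15 3·5 5·3 15·1  f→[1+9+25+225]=260
q^17  k|17↦f(k): 17:289 1:1  a_17=290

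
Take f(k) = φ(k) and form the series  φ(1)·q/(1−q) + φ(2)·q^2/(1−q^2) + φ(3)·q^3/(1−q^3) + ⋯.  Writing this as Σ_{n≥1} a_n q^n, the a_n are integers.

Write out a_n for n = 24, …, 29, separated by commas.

q^24  k|24↦φ(k): 1:1 2:1 3:2 4:2 6:2 8:4 12:4 24:8  a_24=24
n=25: 25·1 5·5 1·25  φ→[20+4+1]=25
q^26  k|26↦φ(k): 26:12 13:12 2:1 1:1  a_26=26
q^27  k|27↦φ(k): 27:18 9:6 3:2 1:1  a_27=27
q^28  k|28↦φ(k): 28:12 14:6 7:6 4:2 2:1 1:1  a_28=28
q^29  k|29↦φ(k): 1:1 29:28  a_29=29

24, 25, 26, 27, 28, 29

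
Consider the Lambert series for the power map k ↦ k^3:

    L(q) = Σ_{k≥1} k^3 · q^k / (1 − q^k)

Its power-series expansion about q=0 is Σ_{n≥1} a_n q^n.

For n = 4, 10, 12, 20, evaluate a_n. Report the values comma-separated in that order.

73, 1134, 2044, 9198

n=4: 1·4 2·2 4·1  f→[1+8+64]=73
q^10  k|10↦f(k): 10:1000 5:125 2:8 1:1  a_10=1134
q^12  k|12↦f(k): 1:1 2:8 3:27 4:64 6:216 12:1728  a_12=2044
n=20: 1·20 2·10 4·5 5·4 10·2 20·1  f→[1+8+64+125+1000+8000]=9198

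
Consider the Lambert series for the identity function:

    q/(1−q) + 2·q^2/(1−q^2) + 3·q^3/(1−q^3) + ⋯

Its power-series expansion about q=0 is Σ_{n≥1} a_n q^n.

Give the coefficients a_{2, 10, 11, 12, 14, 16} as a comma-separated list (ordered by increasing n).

[q^2] f(2)=2,f(1)=1 ⇒ 3
[q^10] f(10)=10,f(5)=5,f(2)=2,f(1)=1 ⇒ 18
n=11: 1·11 11·1  f→[1+11]=12
[q^12] f(12)=12,f(6)=6,f(4)=4,f(3)=3,f(2)=2,f(1)=1 ⇒ 28
d|14:{14,7,2,1}  Σf=14+7+2+1=24
[q^16] f(1)=1,f(2)=2,f(4)=4,f(8)=8,f(16)=16 ⇒ 31

3, 18, 12, 28, 24, 31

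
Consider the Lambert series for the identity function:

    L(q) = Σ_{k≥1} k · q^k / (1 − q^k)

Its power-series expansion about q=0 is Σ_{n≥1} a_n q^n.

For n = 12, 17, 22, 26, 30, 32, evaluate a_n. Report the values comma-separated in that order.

28, 18, 36, 42, 72, 63

q^12  k|12↦f(k): 12:12 6:6 4:4 3:3 2:2 1:1  a_12=28
q^17  k|17↦f(k): 17:17 1:1  a_17=18
q^22  k|22↦f(k): 22:22 11:11 2:2 1:1  a_22=36
q^26  k|26↦f(k): 26:26 13:13 2:2 1:1  a_26=42
q^30  k|30↦f(k): 30:30 15:15 10:10 6:6 5:5 3:3 2:2 1:1  a_30=72
[q^32] f(32)=32,f(16)=16,f(8)=8,f(4)=4,f(2)=2,f(1)=1 ⇒ 63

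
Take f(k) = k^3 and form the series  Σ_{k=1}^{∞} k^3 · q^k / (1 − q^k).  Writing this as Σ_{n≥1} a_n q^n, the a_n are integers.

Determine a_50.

a_50 = 141759

n=50: 1·50 2·25 5·10 10·5 25·2 50·1  f→[1+8+125+1000+15625+125000]=141759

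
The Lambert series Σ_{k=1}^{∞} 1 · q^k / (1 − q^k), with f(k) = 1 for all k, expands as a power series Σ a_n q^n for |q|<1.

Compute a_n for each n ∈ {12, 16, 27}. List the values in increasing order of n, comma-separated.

6, 5, 4

d|12:{12,6,4,3,2,1}  Σf=1+1+1+1+1+1=6
d|16:{16,8,4,2,1}  Σf=1+1+1+1+1=5
n=27: 1·27 3·9 9·3 27·1  f→[1+1+1+1]=4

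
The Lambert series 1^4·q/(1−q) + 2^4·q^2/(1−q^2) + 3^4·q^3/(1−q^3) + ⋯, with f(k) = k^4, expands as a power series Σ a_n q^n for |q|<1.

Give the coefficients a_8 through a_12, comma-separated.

[q^8] f(1)=1,f(2)=16,f(4)=256,f(8)=4096 ⇒ 4369
d|9:{1,3,9}  Σf=1+81+6561=6643
[q^10] f(10)=10000,f(5)=625,f(2)=16,f(1)=1 ⇒ 10642
n=11: 11·1 1·11  f→[14641+1]=14642
q^12  k|12↦f(k): 12:20736 6:1296 4:256 3:81 2:16 1:1  a_12=22386

4369, 6643, 10642, 14642, 22386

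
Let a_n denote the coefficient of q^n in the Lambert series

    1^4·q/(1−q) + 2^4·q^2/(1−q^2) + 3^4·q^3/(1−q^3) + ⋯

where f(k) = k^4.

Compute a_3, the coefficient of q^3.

q^3  k|3↦f(k): 1:1 3:81  a_3=82

a_3 = 82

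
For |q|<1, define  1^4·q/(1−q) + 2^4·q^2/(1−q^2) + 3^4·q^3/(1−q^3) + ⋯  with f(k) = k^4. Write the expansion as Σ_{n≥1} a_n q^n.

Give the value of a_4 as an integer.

q^4  k|4↦f(k): 1:1 2:16 4:256  a_4=273

a_4 = 273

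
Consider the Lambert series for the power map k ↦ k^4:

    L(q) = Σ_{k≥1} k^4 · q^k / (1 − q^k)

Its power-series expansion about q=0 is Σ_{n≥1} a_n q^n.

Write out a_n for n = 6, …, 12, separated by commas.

1394, 2402, 4369, 6643, 10642, 14642, 22386

q^6  k|6↦f(k): 6:1296 3:81 2:16 1:1  a_6=1394
q^7  k|7↦f(k): 7:2401 1:1  a_7=2402
[q^8] f(1)=1,f(2)=16,f(4)=256,f(8)=4096 ⇒ 4369
d|9:{9,3,1}  Σf=6561+81+1=6643
n=10: 1·10 2·5 5·2 10·1  f→[1+16+625+10000]=10642
d|11:{11,1}  Σf=14641+1=14642
q^12  k|12↦f(k): 12:20736 6:1296 4:256 3:81 2:16 1:1  a_12=22386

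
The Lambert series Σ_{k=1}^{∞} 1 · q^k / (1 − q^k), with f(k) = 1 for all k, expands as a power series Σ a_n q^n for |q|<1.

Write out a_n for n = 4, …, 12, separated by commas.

[q^4] f(1)=1,f(2)=1,f(4)=1 ⇒ 3
n=5: 5·1 1·5  f→[1+1]=2
[q^6] f(1)=1,f(2)=1,f(3)=1,f(6)=1 ⇒ 4
q^7  k|7↦f(k): 1:1 7:1  a_7=2
q^8  k|8↦f(k): 8:1 4:1 2:1 1:1  a_8=4
n=9: 1·9 3·3 9·1  f→[1+1+1]=3
[q^10] f(10)=1,f(5)=1,f(2)=1,f(1)=1 ⇒ 4
q^11  k|11↦f(k): 1:1 11:1  a_11=2
[q^12] f(1)=1,f(2)=1,f(3)=1,f(4)=1,f(6)=1,f(12)=1 ⇒ 6

3, 2, 4, 2, 4, 3, 4, 2, 6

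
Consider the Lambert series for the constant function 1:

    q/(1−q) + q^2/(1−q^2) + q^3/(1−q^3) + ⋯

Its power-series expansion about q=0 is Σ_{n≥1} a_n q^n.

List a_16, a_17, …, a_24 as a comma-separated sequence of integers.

d|16:{16,8,4,2,1}  Σf=1+1+1+1+1=5
n=17: 17·1 1·17  f→[1+1]=2
q^18  k|18↦f(k): 1:1 2:1 3:1 6:1 9:1 18:1  a_18=6
n=19: 1·19 19·1  f→[1+1]=2
[q^20] f(20)=1,f(10)=1,f(5)=1,f(4)=1,f(2)=1,f(1)=1 ⇒ 6
q^21  k|21↦f(k): 21:1 7:1 3:1 1:1  a_21=4
n=22: 22·1 11·2 2·11 1·22  f→[1+1+1+1]=4
q^23  k|23↦f(k): 23:1 1:1  a_23=2
d|24:{1,2,3,4,6,8,12,24}  Σf=1+1+1+1+1+1+1+1=8

5, 2, 6, 2, 6, 4, 4, 2, 8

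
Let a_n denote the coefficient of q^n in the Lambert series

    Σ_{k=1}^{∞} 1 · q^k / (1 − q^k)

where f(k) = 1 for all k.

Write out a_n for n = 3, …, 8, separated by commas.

[q^3] f(3)=1,f(1)=1 ⇒ 2
q^4  k|4↦f(k): 1:1 2:1 4:1  a_4=3
[q^5] f(5)=1,f(1)=1 ⇒ 2
n=6: 1·6 2·3 3·2 6·1  f→[1+1+1+1]=4
[q^7] f(7)=1,f(1)=1 ⇒ 2
n=8: 1·8 2·4 4·2 8·1  f→[1+1+1+1]=4

2, 3, 2, 4, 2, 4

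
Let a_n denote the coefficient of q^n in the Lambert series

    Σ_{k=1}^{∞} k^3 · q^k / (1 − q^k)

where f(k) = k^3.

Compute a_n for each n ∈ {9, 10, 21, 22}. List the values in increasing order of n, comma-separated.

d|9:{9,3,1}  Σf=729+27+1=757
d|10:{10,5,2,1}  Σf=1000+125+8+1=1134
n=21: 21·1 7·3 3·7 1·21  f→[9261+343+27+1]=9632
[q^22] f(22)=10648,f(11)=1331,f(2)=8,f(1)=1 ⇒ 11988

757, 1134, 9632, 11988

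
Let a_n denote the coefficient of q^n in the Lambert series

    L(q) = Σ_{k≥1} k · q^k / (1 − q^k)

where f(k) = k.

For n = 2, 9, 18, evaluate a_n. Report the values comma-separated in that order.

3, 13, 39

d|2:{1,2}  Σf=1+2=3
q^9  k|9↦f(k): 1:1 3:3 9:9  a_9=13
[q^18] f(1)=1,f(2)=2,f(3)=3,f(6)=6,f(9)=9,f(18)=18 ⇒ 39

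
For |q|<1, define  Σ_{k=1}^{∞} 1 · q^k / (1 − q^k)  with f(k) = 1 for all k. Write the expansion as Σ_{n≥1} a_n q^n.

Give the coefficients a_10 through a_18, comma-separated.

4, 2, 6, 2, 4, 4, 5, 2, 6

[q^10] f(1)=1,f(2)=1,f(5)=1,f(10)=1 ⇒ 4
q^11  k|11↦f(k): 11:1 1:1  a_11=2
d|12:{12,6,4,3,2,1}  Σf=1+1+1+1+1+1=6
n=13: 1·13 13·1  f→[1+1]=2
q^14  k|14↦f(k): 1:1 2:1 7:1 14:1  a_14=4
d|15:{15,5,3,1}  Σf=1+1+1+1=4
d|16:{16,8,4,2,1}  Σf=1+1+1+1+1=5
[q^17] f(17)=1,f(1)=1 ⇒ 2
n=18: 18·1 9·2 6·3 3·6 2·9 1·18  f→[1+1+1+1+1+1]=6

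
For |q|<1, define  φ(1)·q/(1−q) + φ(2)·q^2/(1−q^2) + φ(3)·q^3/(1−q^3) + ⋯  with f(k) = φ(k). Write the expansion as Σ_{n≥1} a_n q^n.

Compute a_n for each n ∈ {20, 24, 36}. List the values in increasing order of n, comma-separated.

[q^20] φ(20)=8,φ(10)=4,φ(5)=4,φ(4)=2,φ(2)=1,φ(1)=1 ⇒ 20
q^24  k|24↦φ(k): 24:8 12:4 8:4 6:2 4:2 3:2 2:1 1:1  a_24=24
d|36:{1,2,3,4,6,9,12,18,36}  Σφ=1+1+2+2+2+6+4+6+12=36

20, 24, 36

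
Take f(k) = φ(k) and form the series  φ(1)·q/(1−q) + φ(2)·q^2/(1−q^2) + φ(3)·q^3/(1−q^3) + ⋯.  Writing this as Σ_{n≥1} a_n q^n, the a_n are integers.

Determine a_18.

n=18: 18·1 9·2 6·3 3·6 2·9 1·18  φ→[6+6+2+2+1+1]=18

a_18 = 18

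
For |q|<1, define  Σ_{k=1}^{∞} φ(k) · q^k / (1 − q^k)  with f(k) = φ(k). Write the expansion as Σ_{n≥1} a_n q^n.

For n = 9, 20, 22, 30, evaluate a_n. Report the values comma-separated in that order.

q^9  k|9↦φ(k): 1:1 3:2 9:6  a_9=9
n=20: 20·1 10·2 5·4 4·5 2·10 1·20  φ→[8+4+4+2+1+1]=20
q^22  k|22↦φ(k): 1:1 2:1 11:10 22:10  a_22=22
d|30:{1,2,3,5,6,10,15,30}  Σφ=1+1+2+4+2+4+8+8=30

9, 20, 22, 30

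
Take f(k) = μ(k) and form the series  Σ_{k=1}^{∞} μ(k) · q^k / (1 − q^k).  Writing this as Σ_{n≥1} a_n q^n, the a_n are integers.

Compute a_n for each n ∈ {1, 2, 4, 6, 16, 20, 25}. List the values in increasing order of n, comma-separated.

1, 0, 0, 0, 0, 0, 0

n=1: 1·1  μ→[1]=1
d|2:{1,2}  Σμ=1+(-1)=0
n=4: 1·4 2·2 4·1  μ→[1+(-1)+0]=0
[q^6] μ(1)=1,μ(2)=-1,μ(3)=-1,μ(6)=1 ⇒ 0
[q^16] μ(16)=0,μ(8)=0,μ(4)=0,μ(2)=-1,μ(1)=1 ⇒ 0
q^20  k|20↦μ(k): 20:0 10:1 5:-1 4:0 2:-1 1:1  a_20=0
n=25: 1·25 5·5 25·1  μ→[1+(-1)+0]=0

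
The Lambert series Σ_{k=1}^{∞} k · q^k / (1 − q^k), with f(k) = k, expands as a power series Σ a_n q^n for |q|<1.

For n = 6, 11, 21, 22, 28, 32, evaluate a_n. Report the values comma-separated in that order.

12, 12, 32, 36, 56, 63

q^6  k|6↦f(k): 6:6 3:3 2:2 1:1  a_6=12
d|11:{11,1}  Σf=11+1=12
d|21:{1,3,7,21}  Σf=1+3+7+21=32
[q^22] f(1)=1,f(2)=2,f(11)=11,f(22)=22 ⇒ 36
q^28  k|28↦f(k): 28:28 14:14 7:7 4:4 2:2 1:1  a_28=56
q^32  k|32↦f(k): 32:32 16:16 8:8 4:4 2:2 1:1  a_32=63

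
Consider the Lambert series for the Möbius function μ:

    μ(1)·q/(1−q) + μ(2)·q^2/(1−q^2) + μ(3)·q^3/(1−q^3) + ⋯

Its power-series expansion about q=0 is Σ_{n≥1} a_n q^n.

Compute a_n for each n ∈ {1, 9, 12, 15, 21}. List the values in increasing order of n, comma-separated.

1, 0, 0, 0, 0

[q^1] μ(1)=1 ⇒ 1
n=9: 9·1 3·3 1·9  μ→[0+(-1)+1]=0
q^12  k|12↦μ(k): 1:1 2:-1 3:-1 4:0 6:1 12:0  a_12=0
q^15  k|15↦μ(k): 1:1 3:-1 5:-1 15:1  a_15=0
q^21  k|21↦μ(k): 1:1 3:-1 7:-1 21:1  a_21=0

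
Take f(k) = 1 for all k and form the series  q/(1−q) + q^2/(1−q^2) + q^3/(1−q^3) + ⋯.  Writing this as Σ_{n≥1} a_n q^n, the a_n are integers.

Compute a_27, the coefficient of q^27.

[q^27] f(27)=1,f(9)=1,f(3)=1,f(1)=1 ⇒ 4

a_27 = 4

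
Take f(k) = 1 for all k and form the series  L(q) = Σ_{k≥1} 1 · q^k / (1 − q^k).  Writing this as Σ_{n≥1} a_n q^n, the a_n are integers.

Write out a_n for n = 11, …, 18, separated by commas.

2, 6, 2, 4, 4, 5, 2, 6

[q^11] f(1)=1,f(11)=1 ⇒ 2
q^12  k|12↦f(k): 1:1 2:1 3:1 4:1 6:1 12:1  a_12=6
q^13  k|13↦f(k): 13:1 1:1  a_13=2
d|14:{1,2,7,14}  Σf=1+1+1+1=4
d|15:{1,3,5,15}  Σf=1+1+1+1=4
[q^16] f(16)=1,f(8)=1,f(4)=1,f(2)=1,f(1)=1 ⇒ 5
d|17:{1,17}  Σf=1+1=2
n=18: 1·18 2·9 3·6 6·3 9·2 18·1  f→[1+1+1+1+1+1]=6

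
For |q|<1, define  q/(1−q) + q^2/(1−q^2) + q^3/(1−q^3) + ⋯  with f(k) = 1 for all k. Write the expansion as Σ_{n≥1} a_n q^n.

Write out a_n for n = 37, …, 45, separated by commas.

q^37  k|37↦f(k): 1:1 37:1  a_37=2
q^38  k|38↦f(k): 38:1 19:1 2:1 1:1  a_38=4
[q^39] f(39)=1,f(13)=1,f(3)=1,f(1)=1 ⇒ 4
[q^40] f(40)=1,f(20)=1,f(10)=1,f(8)=1,f(5)=1,f(4)=1,f(2)=1,f(1)=1 ⇒ 8
[q^41] f(41)=1,f(1)=1 ⇒ 2
d|42:{42,21,14,7,6,3,2,1}  Σf=1+1+1+1+1+1+1+1=8
q^43  k|43↦f(k): 1:1 43:1  a_43=2
[q^44] f(1)=1,f(2)=1,f(4)=1,f(11)=1,f(22)=1,f(44)=1 ⇒ 6
n=45: 1·45 3·15 5·9 9·5 15·3 45·1  f→[1+1+1+1+1+1]=6

2, 4, 4, 8, 2, 8, 2, 6, 6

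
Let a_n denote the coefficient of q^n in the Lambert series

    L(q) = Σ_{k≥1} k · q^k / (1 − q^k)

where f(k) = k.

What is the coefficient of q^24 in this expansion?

q^24  k|24↦f(k): 1:1 2:2 3:3 4:4 6:6 8:8 12:12 24:24  a_24=60

a_24 = 60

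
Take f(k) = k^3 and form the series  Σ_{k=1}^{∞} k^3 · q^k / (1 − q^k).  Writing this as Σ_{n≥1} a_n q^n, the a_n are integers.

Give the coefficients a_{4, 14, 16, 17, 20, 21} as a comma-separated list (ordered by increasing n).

73, 3096, 4681, 4914, 9198, 9632

n=4: 1·4 2·2 4·1  f→[1+8+64]=73
d|14:{14,7,2,1}  Σf=2744+343+8+1=3096
d|16:{1,2,4,8,16}  Σf=1+8+64+512+4096=4681
d|17:{17,1}  Σf=4913+1=4914
n=20: 1·20 2·10 4·5 5·4 10·2 20·1  f→[1+8+64+125+1000+8000]=9198
n=21: 21·1 7·3 3·7 1·21  f→[9261+343+27+1]=9632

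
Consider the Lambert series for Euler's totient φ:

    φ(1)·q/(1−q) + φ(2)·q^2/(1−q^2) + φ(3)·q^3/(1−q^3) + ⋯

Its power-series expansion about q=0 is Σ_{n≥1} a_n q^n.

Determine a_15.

[q^15] φ(1)=1,φ(3)=2,φ(5)=4,φ(15)=8 ⇒ 15

a_15 = 15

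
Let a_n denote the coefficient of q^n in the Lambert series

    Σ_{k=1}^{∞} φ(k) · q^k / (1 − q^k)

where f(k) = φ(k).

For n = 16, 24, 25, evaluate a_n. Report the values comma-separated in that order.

d|16:{1,2,4,8,16}  Σφ=1+1+2+4+8=16
d|24:{1,2,3,4,6,8,12,24}  Σφ=1+1+2+2+2+4+4+8=24
[q^25] φ(25)=20,φ(5)=4,φ(1)=1 ⇒ 25

16, 24, 25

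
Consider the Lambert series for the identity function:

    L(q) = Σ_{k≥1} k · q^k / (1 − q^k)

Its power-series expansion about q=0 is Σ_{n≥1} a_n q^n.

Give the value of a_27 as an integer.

q^27  k|27↦f(k): 1:1 3:3 9:9 27:27  a_27=40

a_27 = 40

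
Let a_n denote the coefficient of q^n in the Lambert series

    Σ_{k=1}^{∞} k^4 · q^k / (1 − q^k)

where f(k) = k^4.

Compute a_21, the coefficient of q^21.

a_21 = 196964

[q^21] f(1)=1,f(3)=81,f(7)=2401,f(21)=194481 ⇒ 196964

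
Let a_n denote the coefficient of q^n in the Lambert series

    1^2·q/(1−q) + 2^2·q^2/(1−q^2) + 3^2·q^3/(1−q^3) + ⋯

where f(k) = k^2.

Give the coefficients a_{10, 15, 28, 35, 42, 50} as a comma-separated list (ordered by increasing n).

130, 260, 1050, 1300, 2500, 3255

n=10: 1·10 2·5 5·2 10·1  f→[1+4+25+100]=130
q^15  k|15↦f(k): 15:225 5:25 3:9 1:1  a_15=260
n=28: 28·1 14·2 7·4 4·7 2·14 1·28  f→[784+196+49+16+4+1]=1050
n=35: 1·35 5·7 7·5 35·1  f→[1+25+49+1225]=1300
q^42  k|42↦f(k): 1:1 2:4 3:9 6:36 7:49 14:196 21:441 42:1764  a_42=2500
[q^50] f(1)=1,f(2)=4,f(5)=25,f(10)=100,f(25)=625,f(50)=2500 ⇒ 3255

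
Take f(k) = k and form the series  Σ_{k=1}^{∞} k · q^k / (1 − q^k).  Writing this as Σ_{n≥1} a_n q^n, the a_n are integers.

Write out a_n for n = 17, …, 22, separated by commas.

18, 39, 20, 42, 32, 36

[q^17] f(17)=17,f(1)=1 ⇒ 18
q^18  k|18↦f(k): 1:1 2:2 3:3 6:6 9:9 18:18  a_18=39
[q^19] f(19)=19,f(1)=1 ⇒ 20
d|20:{20,10,5,4,2,1}  Σf=20+10+5+4+2+1=42
[q^21] f(21)=21,f(7)=7,f(3)=3,f(1)=1 ⇒ 32
q^22  k|22↦f(k): 1:1 2:2 11:11 22:22  a_22=36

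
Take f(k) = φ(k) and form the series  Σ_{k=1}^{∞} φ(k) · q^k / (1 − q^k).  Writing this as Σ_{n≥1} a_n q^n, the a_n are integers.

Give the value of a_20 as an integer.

q^20  k|20↦φ(k): 20:8 10:4 5:4 4:2 2:1 1:1  a_20=20

a_20 = 20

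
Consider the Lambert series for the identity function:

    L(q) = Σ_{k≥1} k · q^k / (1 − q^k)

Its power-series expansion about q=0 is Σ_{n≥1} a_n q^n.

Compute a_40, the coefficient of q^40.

[q^40] f(1)=1,f(2)=2,f(4)=4,f(5)=5,f(8)=8,f(10)=10,f(20)=20,f(40)=40 ⇒ 90

a_40 = 90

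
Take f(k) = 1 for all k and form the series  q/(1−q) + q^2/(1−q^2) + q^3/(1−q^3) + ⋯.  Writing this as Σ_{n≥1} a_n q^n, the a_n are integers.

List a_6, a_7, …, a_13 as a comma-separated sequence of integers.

q^6  k|6↦f(k): 1:1 2:1 3:1 6:1  a_6=4
[q^7] f(1)=1,f(7)=1 ⇒ 2
q^8  k|8↦f(k): 1:1 2:1 4:1 8:1  a_8=4
n=9: 9·1 3·3 1·9  f→[1+1+1]=3
q^10  k|10↦f(k): 10:1 5:1 2:1 1:1  a_10=4
q^11  k|11↦f(k): 11:1 1:1  a_11=2
n=12: 1·12 2·6 3·4 4·3 6·2 12·1  f→[1+1+1+1+1+1]=6
q^13  k|13↦f(k): 13:1 1:1  a_13=2

4, 2, 4, 3, 4, 2, 6, 2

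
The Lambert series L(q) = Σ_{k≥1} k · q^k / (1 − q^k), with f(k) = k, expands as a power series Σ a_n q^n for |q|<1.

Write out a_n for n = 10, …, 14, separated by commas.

[q^10] f(10)=10,f(5)=5,f(2)=2,f(1)=1 ⇒ 18
d|11:{1,11}  Σf=1+11=12
[q^12] f(12)=12,f(6)=6,f(4)=4,f(3)=3,f(2)=2,f(1)=1 ⇒ 28
q^13  k|13↦f(k): 1:1 13:13  a_13=14
q^14  k|14↦f(k): 14:14 7:7 2:2 1:1  a_14=24

18, 12, 28, 14, 24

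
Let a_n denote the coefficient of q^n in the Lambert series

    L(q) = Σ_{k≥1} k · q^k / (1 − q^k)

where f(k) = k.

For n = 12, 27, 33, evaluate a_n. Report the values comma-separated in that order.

q^12  k|12↦f(k): 1:1 2:2 3:3 4:4 6:6 12:12  a_12=28
n=27: 1·27 3·9 9·3 27·1  f→[1+3+9+27]=40
[q^33] f(33)=33,f(11)=11,f(3)=3,f(1)=1 ⇒ 48

28, 40, 48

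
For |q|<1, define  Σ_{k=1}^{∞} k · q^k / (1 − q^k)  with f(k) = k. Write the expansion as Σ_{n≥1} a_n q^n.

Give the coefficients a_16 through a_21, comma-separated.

31, 18, 39, 20, 42, 32

d|16:{16,8,4,2,1}  Σf=16+8+4+2+1=31
d|17:{1,17}  Σf=1+17=18
q^18  k|18↦f(k): 1:1 2:2 3:3 6:6 9:9 18:18  a_18=39
[q^19] f(19)=19,f(1)=1 ⇒ 20
d|20:{20,10,5,4,2,1}  Σf=20+10+5+4+2+1=42
d|21:{1,3,7,21}  Σf=1+3+7+21=32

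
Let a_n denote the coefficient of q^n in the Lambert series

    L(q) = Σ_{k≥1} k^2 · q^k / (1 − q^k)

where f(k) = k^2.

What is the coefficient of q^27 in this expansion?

a_27 = 820

d|27:{27,9,3,1}  Σf=729+81+9+1=820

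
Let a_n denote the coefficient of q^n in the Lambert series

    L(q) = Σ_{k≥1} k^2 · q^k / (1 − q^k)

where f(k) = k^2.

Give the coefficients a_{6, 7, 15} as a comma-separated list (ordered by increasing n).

50, 50, 260

q^6  k|6↦f(k): 6:36 3:9 2:4 1:1  a_6=50
d|7:{1,7}  Σf=1+49=50
q^15  k|15↦f(k): 1:1 3:9 5:25 15:225  a_15=260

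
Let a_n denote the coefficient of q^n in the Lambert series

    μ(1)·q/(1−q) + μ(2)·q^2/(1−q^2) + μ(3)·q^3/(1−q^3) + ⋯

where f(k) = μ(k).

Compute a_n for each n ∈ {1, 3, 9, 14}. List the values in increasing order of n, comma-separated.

1, 0, 0, 0

[q^1] μ(1)=1 ⇒ 1
[q^3] μ(3)=-1,μ(1)=1 ⇒ 0
[q^9] μ(9)=0,μ(3)=-1,μ(1)=1 ⇒ 0
[q^14] μ(14)=1,μ(7)=-1,μ(2)=-1,μ(1)=1 ⇒ 0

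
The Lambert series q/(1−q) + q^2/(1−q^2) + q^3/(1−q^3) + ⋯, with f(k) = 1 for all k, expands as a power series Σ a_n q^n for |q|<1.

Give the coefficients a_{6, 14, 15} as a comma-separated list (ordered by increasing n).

q^6  k|6↦f(k): 6:1 3:1 2:1 1:1  a_6=4
d|14:{14,7,2,1}  Σf=1+1+1+1=4
[q^15] f(15)=1,f(5)=1,f(3)=1,f(1)=1 ⇒ 4

4, 4, 4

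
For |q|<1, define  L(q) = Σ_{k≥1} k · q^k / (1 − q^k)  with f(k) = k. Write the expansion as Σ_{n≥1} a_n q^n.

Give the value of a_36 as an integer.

n=36: 1·36 2·18 3·12 4·9 6·6 9·4 12·3 18·2 36·1  f→[1+2+3+4+6+9+12+18+36]=91

a_36 = 91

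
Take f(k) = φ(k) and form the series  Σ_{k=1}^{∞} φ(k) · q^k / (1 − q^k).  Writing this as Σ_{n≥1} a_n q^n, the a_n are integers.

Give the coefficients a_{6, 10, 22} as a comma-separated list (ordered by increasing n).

q^6  k|6↦φ(k): 6:2 3:2 2:1 1:1  a_6=6
d|10:{10,5,2,1}  Σφ=4+4+1+1=10
d|22:{22,11,2,1}  Σφ=10+10+1+1=22

6, 10, 22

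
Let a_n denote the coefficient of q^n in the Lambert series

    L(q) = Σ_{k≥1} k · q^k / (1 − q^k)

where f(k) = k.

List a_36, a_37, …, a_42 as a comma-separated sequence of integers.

[q^36] f(1)=1,f(2)=2,f(3)=3,f(4)=4,f(6)=6,f(9)=9,f(12)=12,f(18)=18,f(36)=36 ⇒ 91
d|37:{37,1}  Σf=37+1=38
[q^38] f(38)=38,f(19)=19,f(2)=2,f(1)=1 ⇒ 60
d|39:{1,3,13,39}  Σf=1+3+13+39=56
q^40  k|40↦f(k): 1:1 2:2 4:4 5:5 8:8 10:10 20:20 40:40  a_40=90
q^41  k|41↦f(k): 1:1 41:41  a_41=42
n=42: 1·42 2·21 3·14 6·7 7·6 14·3 21·2 42·1  f→[1+2+3+6+7+14+21+42]=96

91, 38, 60, 56, 90, 42, 96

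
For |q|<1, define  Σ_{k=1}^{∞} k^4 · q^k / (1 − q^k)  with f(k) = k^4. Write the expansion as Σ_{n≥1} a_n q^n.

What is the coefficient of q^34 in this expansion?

a_34 = 1419874

d|34:{1,2,17,34}  Σf=1+16+83521+1336336=1419874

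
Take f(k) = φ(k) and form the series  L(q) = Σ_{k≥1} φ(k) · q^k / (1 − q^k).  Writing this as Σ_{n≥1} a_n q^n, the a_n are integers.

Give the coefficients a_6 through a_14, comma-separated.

[q^6] φ(6)=2,φ(3)=2,φ(2)=1,φ(1)=1 ⇒ 6
d|7:{1,7}  Σφ=1+6=7
n=8: 1·8 2·4 4·2 8·1  φ→[1+1+2+4]=8
d|9:{9,3,1}  Σφ=6+2+1=9
d|10:{1,2,5,10}  Σφ=1+1+4+4=10
d|11:{1,11}  Σφ=1+10=11
n=12: 1·12 2·6 3·4 4·3 6·2 12·1  φ→[1+1+2+2+2+4]=12
d|13:{1,13}  Σφ=1+12=13
[q^14] φ(14)=6,φ(7)=6,φ(2)=1,φ(1)=1 ⇒ 14

6, 7, 8, 9, 10, 11, 12, 13, 14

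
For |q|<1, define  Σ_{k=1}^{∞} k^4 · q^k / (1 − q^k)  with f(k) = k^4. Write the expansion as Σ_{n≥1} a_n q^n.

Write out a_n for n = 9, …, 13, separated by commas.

[q^9] f(1)=1,f(3)=81,f(9)=6561 ⇒ 6643
q^10  k|10↦f(k): 10:10000 5:625 2:16 1:1  a_10=10642
n=11: 11·1 1·11  f→[14641+1]=14642
d|12:{1,2,3,4,6,12}  Σf=1+16+81+256+1296+20736=22386
d|13:{13,1}  Σf=28561+1=28562

6643, 10642, 14642, 22386, 28562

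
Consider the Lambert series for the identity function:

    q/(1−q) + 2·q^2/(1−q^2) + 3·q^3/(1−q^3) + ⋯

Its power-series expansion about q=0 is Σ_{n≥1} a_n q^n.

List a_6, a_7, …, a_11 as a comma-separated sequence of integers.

12, 8, 15, 13, 18, 12

q^6  k|6↦f(k): 1:1 2:2 3:3 6:6  a_6=12
q^7  k|7↦f(k): 1:1 7:7  a_7=8
n=8: 8·1 4·2 2·4 1·8  f→[8+4+2+1]=15
[q^9] f(1)=1,f(3)=3,f(9)=9 ⇒ 13
[q^10] f(1)=1,f(2)=2,f(5)=5,f(10)=10 ⇒ 18
q^11  k|11↦f(k): 11:11 1:1  a_11=12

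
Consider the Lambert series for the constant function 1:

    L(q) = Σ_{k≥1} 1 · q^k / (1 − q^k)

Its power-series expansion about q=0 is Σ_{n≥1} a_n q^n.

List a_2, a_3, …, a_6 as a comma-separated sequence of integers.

2, 2, 3, 2, 4

[q^2] f(1)=1,f(2)=1 ⇒ 2
[q^3] f(1)=1,f(3)=1 ⇒ 2
d|4:{1,2,4}  Σf=1+1+1=3
[q^5] f(5)=1,f(1)=1 ⇒ 2
[q^6] f(1)=1,f(2)=1,f(3)=1,f(6)=1 ⇒ 4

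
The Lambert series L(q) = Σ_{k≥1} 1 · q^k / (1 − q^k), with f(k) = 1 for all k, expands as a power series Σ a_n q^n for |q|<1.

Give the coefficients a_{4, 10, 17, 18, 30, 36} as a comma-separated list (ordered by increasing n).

d|4:{1,2,4}  Σf=1+1+1=3
[q^10] f(1)=1,f(2)=1,f(5)=1,f(10)=1 ⇒ 4
[q^17] f(1)=1,f(17)=1 ⇒ 2
d|18:{18,9,6,3,2,1}  Σf=1+1+1+1+1+1=6
d|30:{1,2,3,5,6,10,15,30}  Σf=1+1+1+1+1+1+1+1=8
d|36:{36,18,12,9,6,4,3,2,1}  Σf=1+1+1+1+1+1+1+1+1=9

3, 4, 2, 6, 8, 9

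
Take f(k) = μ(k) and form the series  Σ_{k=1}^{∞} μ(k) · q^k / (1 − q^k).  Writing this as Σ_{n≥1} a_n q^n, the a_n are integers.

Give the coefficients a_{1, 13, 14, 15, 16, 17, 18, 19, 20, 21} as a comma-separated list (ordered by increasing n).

1, 0, 0, 0, 0, 0, 0, 0, 0, 0

[q^1] μ(1)=1 ⇒ 1
d|13:{1,13}  Σμ=1+(-1)=0
n=14: 1·14 2·7 7·2 14·1  μ→[1+(-1)+(-1)+1]=0
q^15  k|15↦μ(k): 15:1 5:-1 3:-1 1:1  a_15=0
n=16: 1·16 2·8 4·4 8·2 16·1  μ→[1+(-1)+0+0+0]=0
[q^17] μ(17)=-1,μ(1)=1 ⇒ 0
n=18: 18·1 9·2 6·3 3·6 2·9 1·18  μ→[0+0+1+(-1)+(-1)+1]=0
d|19:{1,19}  Σμ=1+(-1)=0
[q^20] μ(20)=0,μ(10)=1,μ(5)=-1,μ(4)=0,μ(2)=-1,μ(1)=1 ⇒ 0
d|21:{21,7,3,1}  Σμ=1+(-1)+(-1)+1=0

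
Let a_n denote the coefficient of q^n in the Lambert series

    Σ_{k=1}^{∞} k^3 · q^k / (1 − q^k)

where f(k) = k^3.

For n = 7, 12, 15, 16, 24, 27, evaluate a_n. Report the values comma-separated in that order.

344, 2044, 3528, 4681, 16380, 20440

[q^7] f(7)=343,f(1)=1 ⇒ 344
q^12  k|12↦f(k): 12:1728 6:216 4:64 3:27 2:8 1:1  a_12=2044
d|15:{15,5,3,1}  Σf=3375+125+27+1=3528
[q^16] f(1)=1,f(2)=8,f(4)=64,f(8)=512,f(16)=4096 ⇒ 4681
[q^24] f(24)=13824,f(12)=1728,f(8)=512,f(6)=216,f(4)=64,f(3)=27,f(2)=8,f(1)=1 ⇒ 16380
d|27:{27,9,3,1}  Σf=19683+729+27+1=20440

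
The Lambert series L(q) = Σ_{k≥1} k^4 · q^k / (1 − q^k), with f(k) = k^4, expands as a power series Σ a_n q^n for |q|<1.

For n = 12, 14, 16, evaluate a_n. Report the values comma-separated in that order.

q^12  k|12↦f(k): 12:20736 6:1296 4:256 3:81 2:16 1:1  a_12=22386
q^14  k|14↦f(k): 14:38416 7:2401 2:16 1:1  a_14=40834
q^16  k|16↦f(k): 16:65536 8:4096 4:256 2:16 1:1  a_16=69905

22386, 40834, 69905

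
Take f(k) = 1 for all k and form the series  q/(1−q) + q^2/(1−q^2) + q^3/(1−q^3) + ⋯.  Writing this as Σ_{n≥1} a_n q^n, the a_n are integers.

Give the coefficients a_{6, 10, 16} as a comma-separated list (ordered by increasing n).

4, 4, 5

q^6  k|6↦f(k): 6:1 3:1 2:1 1:1  a_6=4
d|10:{1,2,5,10}  Σf=1+1+1+1=4
n=16: 1·16 2·8 4·4 8·2 16·1  f→[1+1+1+1+1]=5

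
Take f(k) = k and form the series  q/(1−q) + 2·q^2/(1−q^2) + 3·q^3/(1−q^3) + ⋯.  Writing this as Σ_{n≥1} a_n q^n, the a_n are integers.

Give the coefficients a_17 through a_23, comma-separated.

n=17: 1·17 17·1  f→[1+17]=18
q^18  k|18↦f(k): 1:1 2:2 3:3 6:6 9:9 18:18  a_18=39
[q^19] f(1)=1,f(19)=19 ⇒ 20
q^20  k|20↦f(k): 20:20 10:10 5:5 4:4 2:2 1:1  a_20=42
[q^21] f(21)=21,f(7)=7,f(3)=3,f(1)=1 ⇒ 32
d|22:{1,2,11,22}  Σf=1+2+11+22=36
q^23  k|23↦f(k): 1:1 23:23  a_23=24

18, 39, 20, 42, 32, 36, 24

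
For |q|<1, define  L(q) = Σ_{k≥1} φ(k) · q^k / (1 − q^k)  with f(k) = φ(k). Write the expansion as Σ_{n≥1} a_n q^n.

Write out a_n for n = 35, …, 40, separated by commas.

d|35:{1,5,7,35}  Σφ=1+4+6+24=35
d|36:{36,18,12,9,6,4,3,2,1}  Σφ=12+6+4+6+2+2+2+1+1=36
q^37  k|37↦φ(k): 37:36 1:1  a_37=37
d|38:{38,19,2,1}  Σφ=18+18+1+1=38
q^39  k|39↦φ(k): 39:24 13:12 3:2 1:1  a_39=39
d|40:{1,2,4,5,8,10,20,40}  Σφ=1+1+2+4+4+4+8+16=40

35, 36, 37, 38, 39, 40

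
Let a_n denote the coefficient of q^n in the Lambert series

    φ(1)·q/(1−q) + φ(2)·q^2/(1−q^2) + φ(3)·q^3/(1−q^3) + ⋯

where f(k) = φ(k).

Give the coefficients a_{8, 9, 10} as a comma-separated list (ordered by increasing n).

d|8:{8,4,2,1}  Σφ=4+2+1+1=8
d|9:{9,3,1}  Σφ=6+2+1=9
n=10: 10·1 5·2 2·5 1·10  φ→[4+4+1+1]=10

8, 9, 10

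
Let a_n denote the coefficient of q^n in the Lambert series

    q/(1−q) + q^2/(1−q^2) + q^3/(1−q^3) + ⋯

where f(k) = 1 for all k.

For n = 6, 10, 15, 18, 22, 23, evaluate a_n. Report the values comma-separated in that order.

4, 4, 4, 6, 4, 2

[q^6] f(1)=1,f(2)=1,f(3)=1,f(6)=1 ⇒ 4
n=10: 10·1 5·2 2·5 1·10  f→[1+1+1+1]=4
[q^15] f(1)=1,f(3)=1,f(5)=1,f(15)=1 ⇒ 4
q^18  k|18↦f(k): 1:1 2:1 3:1 6:1 9:1 18:1  a_18=6
[q^22] f(1)=1,f(2)=1,f(11)=1,f(22)=1 ⇒ 4
d|23:{23,1}  Σf=1+1=2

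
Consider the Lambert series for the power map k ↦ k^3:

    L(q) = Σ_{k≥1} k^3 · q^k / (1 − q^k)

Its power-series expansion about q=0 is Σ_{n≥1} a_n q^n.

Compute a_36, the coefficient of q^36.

d|36:{1,2,3,4,6,9,12,18,36}  Σf=1+8+27+64+216+729+1728+5832+46656=55261

a_36 = 55261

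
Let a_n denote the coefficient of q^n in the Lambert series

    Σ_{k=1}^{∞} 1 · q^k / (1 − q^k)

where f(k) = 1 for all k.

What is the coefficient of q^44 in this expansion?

d|44:{44,22,11,4,2,1}  Σf=1+1+1+1+1+1=6

a_44 = 6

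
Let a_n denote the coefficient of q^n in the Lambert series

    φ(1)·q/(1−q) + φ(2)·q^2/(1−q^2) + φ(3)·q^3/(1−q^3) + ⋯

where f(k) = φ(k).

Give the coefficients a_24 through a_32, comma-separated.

[q^24] φ(1)=1,φ(2)=1,φ(3)=2,φ(4)=2,φ(6)=2,φ(8)=4,φ(12)=4,φ(24)=8 ⇒ 24
[q^25] φ(25)=20,φ(5)=4,φ(1)=1 ⇒ 25
[q^26] φ(26)=12,φ(13)=12,φ(2)=1,φ(1)=1 ⇒ 26
q^27  k|27↦φ(k): 27:18 9:6 3:2 1:1  a_27=27
n=28: 28·1 14·2 7·4 4·7 2·14 1·28  φ→[12+6+6+2+1+1]=28
n=29: 29·1 1·29  φ→[28+1]=29
q^30  k|30↦φ(k): 1:1 2:1 3:2 5:4 6:2 10:4 15:8 30:8  a_30=30
n=31: 1·31 31·1  φ→[1+30]=31
q^32  k|32↦φ(k): 32:16 16:8 8:4 4:2 2:1 1:1  a_32=32

24, 25, 26, 27, 28, 29, 30, 31, 32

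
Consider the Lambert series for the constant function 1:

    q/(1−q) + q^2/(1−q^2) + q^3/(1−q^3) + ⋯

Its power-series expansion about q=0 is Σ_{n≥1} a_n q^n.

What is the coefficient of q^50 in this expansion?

q^50  k|50↦f(k): 1:1 2:1 5:1 10:1 25:1 50:1  a_50=6

a_50 = 6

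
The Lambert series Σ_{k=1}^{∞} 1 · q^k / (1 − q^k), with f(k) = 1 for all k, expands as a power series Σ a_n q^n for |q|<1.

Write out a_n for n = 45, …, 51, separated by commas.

d|45:{45,15,9,5,3,1}  Σf=1+1+1+1+1+1=6
q^46  k|46↦f(k): 46:1 23:1 2:1 1:1  a_46=4
[q^47] f(47)=1,f(1)=1 ⇒ 2
d|48:{1,2,3,4,6,8,12,16,24,48}  Σf=1+1+1+1+1+1+1+1+1+1=10
[q^49] f(1)=1,f(7)=1,f(49)=1 ⇒ 3
d|50:{50,25,10,5,2,1}  Σf=1+1+1+1+1+1=6
q^51  k|51↦f(k): 1:1 3:1 17:1 51:1  a_51=4

6, 4, 2, 10, 3, 6, 4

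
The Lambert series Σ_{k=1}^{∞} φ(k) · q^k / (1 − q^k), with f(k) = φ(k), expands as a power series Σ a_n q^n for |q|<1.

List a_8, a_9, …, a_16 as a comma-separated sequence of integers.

[q^8] φ(1)=1,φ(2)=1,φ(4)=2,φ(8)=4 ⇒ 8
q^9  k|9↦φ(k): 9:6 3:2 1:1  a_9=9
d|10:{10,5,2,1}  Σφ=4+4+1+1=10
d|11:{11,1}  Σφ=10+1=11
[q^12] φ(12)=4,φ(6)=2,φ(4)=2,φ(3)=2,φ(2)=1,φ(1)=1 ⇒ 12
q^13  k|13↦φ(k): 1:1 13:12  a_13=13
[q^14] φ(1)=1,φ(2)=1,φ(7)=6,φ(14)=6 ⇒ 14
d|15:{15,5,3,1}  Σφ=8+4+2+1=15
q^16  k|16↦φ(k): 16:8 8:4 4:2 2:1 1:1  a_16=16

8, 9, 10, 11, 12, 13, 14, 15, 16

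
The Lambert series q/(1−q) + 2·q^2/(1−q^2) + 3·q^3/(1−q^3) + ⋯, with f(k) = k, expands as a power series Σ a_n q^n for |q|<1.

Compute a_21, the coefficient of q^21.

a_21 = 32

q^21  k|21↦f(k): 1:1 3:3 7:7 21:21  a_21=32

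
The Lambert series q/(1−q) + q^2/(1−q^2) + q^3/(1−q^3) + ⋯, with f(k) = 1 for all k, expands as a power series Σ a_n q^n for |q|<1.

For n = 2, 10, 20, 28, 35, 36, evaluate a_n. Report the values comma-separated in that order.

[q^2] f(1)=1,f(2)=1 ⇒ 2
n=10: 1·10 2·5 5·2 10·1  f→[1+1+1+1]=4
[q^20] f(20)=1,f(10)=1,f(5)=1,f(4)=1,f(2)=1,f(1)=1 ⇒ 6
d|28:{1,2,4,7,14,28}  Σf=1+1+1+1+1+1=6
n=35: 35·1 7·5 5·7 1·35  f→[1+1+1+1]=4
[q^36] f(36)=1,f(18)=1,f(12)=1,f(9)=1,f(6)=1,f(4)=1,f(3)=1,f(2)=1,f(1)=1 ⇒ 9

2, 4, 6, 6, 4, 9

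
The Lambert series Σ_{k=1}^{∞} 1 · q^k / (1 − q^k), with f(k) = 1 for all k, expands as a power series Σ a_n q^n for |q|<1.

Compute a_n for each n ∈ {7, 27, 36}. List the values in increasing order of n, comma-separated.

2, 4, 9

d|7:{7,1}  Σf=1+1=2
q^27  k|27↦f(k): 27:1 9:1 3:1 1:1  a_27=4
d|36:{36,18,12,9,6,4,3,2,1}  Σf=1+1+1+1+1+1+1+1+1=9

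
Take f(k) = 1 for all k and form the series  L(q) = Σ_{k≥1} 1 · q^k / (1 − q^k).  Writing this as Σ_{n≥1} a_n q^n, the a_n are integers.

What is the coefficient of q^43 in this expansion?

[q^43] f(43)=1,f(1)=1 ⇒ 2

a_43 = 2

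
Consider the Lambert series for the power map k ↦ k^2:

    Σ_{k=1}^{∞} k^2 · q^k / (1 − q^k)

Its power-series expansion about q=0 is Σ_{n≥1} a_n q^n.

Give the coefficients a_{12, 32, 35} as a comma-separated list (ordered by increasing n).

n=12: 12·1 6·2 4·3 3·4 2·6 1·12  f→[144+36+16+9+4+1]=210
[q^32] f(32)=1024,f(16)=256,f(8)=64,f(4)=16,f(2)=4,f(1)=1 ⇒ 1365
d|35:{35,7,5,1}  Σf=1225+49+25+1=1300

210, 1365, 1300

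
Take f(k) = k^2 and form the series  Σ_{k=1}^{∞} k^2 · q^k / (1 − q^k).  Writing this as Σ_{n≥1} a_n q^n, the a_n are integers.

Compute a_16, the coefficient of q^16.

q^16  k|16↦f(k): 1:1 2:4 4:16 8:64 16:256  a_16=341

a_16 = 341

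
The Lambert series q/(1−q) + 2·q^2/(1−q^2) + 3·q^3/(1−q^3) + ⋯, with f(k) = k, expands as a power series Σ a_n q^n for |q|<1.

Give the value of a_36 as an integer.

[q^36] f(36)=36,f(18)=18,f(12)=12,f(9)=9,f(6)=6,f(4)=4,f(3)=3,f(2)=2,f(1)=1 ⇒ 91

a_36 = 91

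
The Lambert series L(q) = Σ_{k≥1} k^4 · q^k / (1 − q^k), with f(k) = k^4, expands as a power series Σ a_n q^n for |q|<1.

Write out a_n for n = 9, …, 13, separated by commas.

6643, 10642, 14642, 22386, 28562

q^9  k|9↦f(k): 9:6561 3:81 1:1  a_9=6643
q^10  k|10↦f(k): 1:1 2:16 5:625 10:10000  a_10=10642
[q^11] f(11)=14641,f(1)=1 ⇒ 14642
q^12  k|12↦f(k): 12:20736 6:1296 4:256 3:81 2:16 1:1  a_12=22386
[q^13] f(13)=28561,f(1)=1 ⇒ 28562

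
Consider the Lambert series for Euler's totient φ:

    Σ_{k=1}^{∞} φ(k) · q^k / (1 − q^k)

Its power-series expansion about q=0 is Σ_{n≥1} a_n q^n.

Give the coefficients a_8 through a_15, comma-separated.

n=8: 1·8 2·4 4·2 8·1  φ→[1+1+2+4]=8
q^9  k|9↦φ(k): 1:1 3:2 9:6  a_9=9
[q^10] φ(1)=1,φ(2)=1,φ(5)=4,φ(10)=4 ⇒ 10
n=11: 1·11 11·1  φ→[1+10]=11
q^12  k|12↦φ(k): 1:1 2:1 3:2 4:2 6:2 12:4  a_12=12
[q^13] φ(1)=1,φ(13)=12 ⇒ 13
n=14: 1·14 2·7 7·2 14·1  φ→[1+1+6+6]=14
q^15  k|15↦φ(k): 15:8 5:4 3:2 1:1  a_15=15

8, 9, 10, 11, 12, 13, 14, 15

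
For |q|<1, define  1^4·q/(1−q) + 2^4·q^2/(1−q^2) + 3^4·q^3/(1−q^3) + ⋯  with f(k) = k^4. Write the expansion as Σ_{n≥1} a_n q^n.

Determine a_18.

[q^18] f(18)=104976,f(9)=6561,f(6)=1296,f(3)=81,f(2)=16,f(1)=1 ⇒ 112931

a_18 = 112931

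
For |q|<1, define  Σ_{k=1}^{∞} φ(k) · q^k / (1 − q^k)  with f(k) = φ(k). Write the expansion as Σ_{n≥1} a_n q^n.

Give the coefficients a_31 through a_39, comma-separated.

[q^31] φ(1)=1,φ(31)=30 ⇒ 31
[q^32] φ(32)=16,φ(16)=8,φ(8)=4,φ(4)=2,φ(2)=1,φ(1)=1 ⇒ 32
d|33:{33,11,3,1}  Σφ=20+10+2+1=33
q^34  k|34↦φ(k): 1:1 2:1 17:16 34:16  a_34=34
d|35:{35,7,5,1}  Σφ=24+6+4+1=35
n=36: 36·1 18·2 12·3 9·4 6·6 4·9 3·12 2·18 1·36  φ→[12+6+4+6+2+2+2+1+1]=36
q^37  k|37↦φ(k): 37:36 1:1  a_37=37
[q^38] φ(38)=18,φ(19)=18,φ(2)=1,φ(1)=1 ⇒ 38
n=39: 39·1 13·3 3·13 1·39  φ→[24+12+2+1]=39

31, 32, 33, 34, 35, 36, 37, 38, 39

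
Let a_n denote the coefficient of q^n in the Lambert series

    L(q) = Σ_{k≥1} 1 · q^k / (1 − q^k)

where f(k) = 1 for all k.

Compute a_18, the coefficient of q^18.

q^18  k|18↦f(k): 18:1 9:1 6:1 3:1 2:1 1:1  a_18=6

a_18 = 6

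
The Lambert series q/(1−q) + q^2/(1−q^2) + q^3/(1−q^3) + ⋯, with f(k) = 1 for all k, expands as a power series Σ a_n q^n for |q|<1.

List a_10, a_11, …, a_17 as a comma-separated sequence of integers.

[q^10] f(1)=1,f(2)=1,f(5)=1,f(10)=1 ⇒ 4
n=11: 1·11 11·1  f→[1+1]=2
d|12:{1,2,3,4,6,12}  Σf=1+1+1+1+1+1=6
q^13  k|13↦f(k): 1:1 13:1  a_13=2
n=14: 1·14 2·7 7·2 14·1  f→[1+1+1+1]=4
q^15  k|15↦f(k): 1:1 3:1 5:1 15:1  a_15=4
n=16: 16·1 8·2 4·4 2·8 1·16  f→[1+1+1+1+1]=5
[q^17] f(17)=1,f(1)=1 ⇒ 2

4, 2, 6, 2, 4, 4, 5, 2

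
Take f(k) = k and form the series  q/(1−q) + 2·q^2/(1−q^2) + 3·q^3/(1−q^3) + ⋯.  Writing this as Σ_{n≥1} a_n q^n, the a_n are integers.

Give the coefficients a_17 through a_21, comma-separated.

q^17  k|17↦f(k): 17:17 1:1  a_17=18
[q^18] f(18)=18,f(9)=9,f(6)=6,f(3)=3,f(2)=2,f(1)=1 ⇒ 39
[q^19] f(1)=1,f(19)=19 ⇒ 20
q^20  k|20↦f(k): 1:1 2:2 4:4 5:5 10:10 20:20  a_20=42
n=21: 21·1 7·3 3·7 1·21  f→[21+7+3+1]=32

18, 39, 20, 42, 32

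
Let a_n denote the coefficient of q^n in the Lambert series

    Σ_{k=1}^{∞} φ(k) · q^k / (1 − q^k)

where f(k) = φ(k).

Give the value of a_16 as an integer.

[q^16] φ(16)=8,φ(8)=4,φ(4)=2,φ(2)=1,φ(1)=1 ⇒ 16

a_16 = 16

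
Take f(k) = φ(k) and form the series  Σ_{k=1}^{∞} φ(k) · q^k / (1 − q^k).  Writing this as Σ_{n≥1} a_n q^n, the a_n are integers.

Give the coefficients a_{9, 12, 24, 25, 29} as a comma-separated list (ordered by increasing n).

q^9  k|9↦φ(k): 9:6 3:2 1:1  a_9=9
d|12:{1,2,3,4,6,12}  Σφ=1+1+2+2+2+4=12
[q^24] φ(24)=8,φ(12)=4,φ(8)=4,φ(6)=2,φ(4)=2,φ(3)=2,φ(2)=1,φ(1)=1 ⇒ 24
[q^25] φ(1)=1,φ(5)=4,φ(25)=20 ⇒ 25
q^29  k|29↦φ(k): 1:1 29:28  a_29=29

9, 12, 24, 25, 29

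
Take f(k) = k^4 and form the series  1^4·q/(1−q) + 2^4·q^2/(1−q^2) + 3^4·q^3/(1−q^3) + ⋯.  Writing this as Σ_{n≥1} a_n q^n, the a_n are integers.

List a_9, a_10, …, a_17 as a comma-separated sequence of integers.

6643, 10642, 14642, 22386, 28562, 40834, 51332, 69905, 83522

[q^9] f(1)=1,f(3)=81,f(9)=6561 ⇒ 6643
[q^10] f(10)=10000,f(5)=625,f(2)=16,f(1)=1 ⇒ 10642
[q^11] f(1)=1,f(11)=14641 ⇒ 14642
n=12: 1·12 2·6 3·4 4·3 6·2 12·1  f→[1+16+81+256+1296+20736]=22386
q^13  k|13↦f(k): 13:28561 1:1  a_13=28562
d|14:{14,7,2,1}  Σf=38416+2401+16+1=40834
n=15: 15·1 5·3 3·5 1·15  f→[50625+625+81+1]=51332
n=16: 1·16 2·8 4·4 8·2 16·1  f→[1+16+256+4096+65536]=69905
n=17: 1·17 17·1  f→[1+83521]=83522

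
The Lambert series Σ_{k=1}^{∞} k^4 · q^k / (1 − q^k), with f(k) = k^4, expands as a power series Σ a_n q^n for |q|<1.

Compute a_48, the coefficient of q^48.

a_48 = 5732210

[q^48] f(48)=5308416,f(24)=331776,f(16)=65536,f(12)=20736,f(8)=4096,f(6)=1296,f(4)=256,f(3)=81,f(2)=16,f(1)=1 ⇒ 5732210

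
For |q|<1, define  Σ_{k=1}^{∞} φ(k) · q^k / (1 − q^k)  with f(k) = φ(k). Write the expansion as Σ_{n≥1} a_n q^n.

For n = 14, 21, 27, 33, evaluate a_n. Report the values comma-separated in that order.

[q^14] φ(1)=1,φ(2)=1,φ(7)=6,φ(14)=6 ⇒ 14
n=21: 21·1 7·3 3·7 1·21  φ→[12+6+2+1]=21
q^27  k|27↦φ(k): 1:1 3:2 9:6 27:18  a_27=27
[q^33] φ(33)=20,φ(11)=10,φ(3)=2,φ(1)=1 ⇒ 33

14, 21, 27, 33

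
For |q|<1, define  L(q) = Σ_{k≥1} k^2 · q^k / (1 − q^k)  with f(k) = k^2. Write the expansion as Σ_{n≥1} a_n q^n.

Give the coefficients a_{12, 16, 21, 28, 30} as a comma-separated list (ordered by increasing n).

d|12:{1,2,3,4,6,12}  Σf=1+4+9+16+36+144=210
[q^16] f(16)=256,f(8)=64,f(4)=16,f(2)=4,f(1)=1 ⇒ 341
q^21  k|21↦f(k): 1:1 3:9 7:49 21:441  a_21=500
q^28  k|28↦f(k): 28:784 14:196 7:49 4:16 2:4 1:1  a_28=1050
n=30: 30·1 15·2 10·3 6·5 5·6 3·10 2·15 1·30  f→[900+225+100+36+25+9+4+1]=1300

210, 341, 500, 1050, 1300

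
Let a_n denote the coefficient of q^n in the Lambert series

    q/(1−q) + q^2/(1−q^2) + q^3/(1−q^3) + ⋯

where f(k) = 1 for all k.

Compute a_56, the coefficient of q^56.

[q^56] f(1)=1,f(2)=1,f(4)=1,f(7)=1,f(8)=1,f(14)=1,f(28)=1,f(56)=1 ⇒ 8

a_56 = 8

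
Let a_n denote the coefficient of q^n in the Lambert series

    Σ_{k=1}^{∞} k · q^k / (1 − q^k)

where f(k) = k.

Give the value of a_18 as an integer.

a_18 = 39

n=18: 1·18 2·9 3·6 6·3 9·2 18·1  f→[1+2+3+6+9+18]=39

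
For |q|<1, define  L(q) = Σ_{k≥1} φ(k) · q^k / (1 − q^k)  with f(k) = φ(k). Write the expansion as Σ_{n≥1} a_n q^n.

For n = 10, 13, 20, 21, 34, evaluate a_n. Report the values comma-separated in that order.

[q^10] φ(10)=4,φ(5)=4,φ(2)=1,φ(1)=1 ⇒ 10
q^13  k|13↦φ(k): 1:1 13:12  a_13=13
n=20: 20·1 10·2 5·4 4·5 2·10 1·20  φ→[8+4+4+2+1+1]=20
q^21  k|21↦φ(k): 1:1 3:2 7:6 21:12  a_21=21
d|34:{1,2,17,34}  Σφ=1+1+16+16=34

10, 13, 20, 21, 34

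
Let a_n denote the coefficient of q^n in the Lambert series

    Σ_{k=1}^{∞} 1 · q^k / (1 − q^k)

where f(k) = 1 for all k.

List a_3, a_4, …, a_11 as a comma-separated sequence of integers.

n=3: 3·1 1·3  f→[1+1]=2
d|4:{4,2,1}  Σf=1+1+1=3
[q^5] f(5)=1,f(1)=1 ⇒ 2
d|6:{6,3,2,1}  Σf=1+1+1+1=4
n=7: 7·1 1·7  f→[1+1]=2
d|8:{1,2,4,8}  Σf=1+1+1+1=4
q^9  k|9↦f(k): 1:1 3:1 9:1  a_9=3
n=10: 1·10 2·5 5·2 10·1  f→[1+1+1+1]=4
n=11: 11·1 1·11  f→[1+1]=2

2, 3, 2, 4, 2, 4, 3, 4, 2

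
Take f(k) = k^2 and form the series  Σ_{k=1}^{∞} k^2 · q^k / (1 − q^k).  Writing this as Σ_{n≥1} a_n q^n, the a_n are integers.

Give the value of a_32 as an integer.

n=32: 32·1 16·2 8·4 4·8 2·16 1·32  f→[1024+256+64+16+4+1]=1365

a_32 = 1365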